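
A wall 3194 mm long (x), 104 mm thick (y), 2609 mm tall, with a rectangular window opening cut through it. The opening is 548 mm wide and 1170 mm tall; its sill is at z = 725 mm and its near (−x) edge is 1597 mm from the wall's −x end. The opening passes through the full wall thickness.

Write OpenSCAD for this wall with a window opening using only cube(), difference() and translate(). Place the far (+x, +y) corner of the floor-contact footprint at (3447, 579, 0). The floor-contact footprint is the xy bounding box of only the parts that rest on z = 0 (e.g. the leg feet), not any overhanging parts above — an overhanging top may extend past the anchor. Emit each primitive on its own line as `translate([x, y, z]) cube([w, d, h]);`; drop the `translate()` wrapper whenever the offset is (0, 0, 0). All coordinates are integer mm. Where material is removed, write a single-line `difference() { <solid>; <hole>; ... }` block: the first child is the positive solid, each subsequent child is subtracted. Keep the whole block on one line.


difference() { translate([253, 475, 0]) cube([3194, 104, 2609]); translate([1850, 475, 725]) cube([548, 104, 1170]); }


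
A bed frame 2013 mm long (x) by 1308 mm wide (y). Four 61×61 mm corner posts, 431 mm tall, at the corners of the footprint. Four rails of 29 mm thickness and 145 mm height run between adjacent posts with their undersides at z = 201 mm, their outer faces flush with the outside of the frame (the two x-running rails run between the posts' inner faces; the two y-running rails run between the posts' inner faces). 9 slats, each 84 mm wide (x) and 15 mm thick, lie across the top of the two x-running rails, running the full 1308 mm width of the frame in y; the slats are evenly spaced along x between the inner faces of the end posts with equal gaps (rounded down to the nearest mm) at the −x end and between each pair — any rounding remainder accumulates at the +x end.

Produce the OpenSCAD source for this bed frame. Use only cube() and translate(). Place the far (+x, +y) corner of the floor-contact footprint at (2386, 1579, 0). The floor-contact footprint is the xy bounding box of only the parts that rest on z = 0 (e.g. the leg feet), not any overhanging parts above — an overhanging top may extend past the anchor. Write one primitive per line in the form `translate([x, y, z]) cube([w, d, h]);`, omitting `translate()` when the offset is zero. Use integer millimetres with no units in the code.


// slat z = rail_z + rail_h = 201 + 145 = 346
// slat gap = ⌊(1891 − 9·84) / 10⌋ = 113
translate([373, 271, 0]) cube([61, 61, 431]);
translate([373, 1518, 0]) cube([61, 61, 431]);
translate([2325, 271, 0]) cube([61, 61, 431]);
translate([2325, 1518, 0]) cube([61, 61, 431]);
translate([434, 271, 201]) cube([1891, 29, 145]);
translate([434, 1550, 201]) cube([1891, 29, 145]);
translate([373, 332, 201]) cube([29, 1186, 145]);
translate([2357, 332, 201]) cube([29, 1186, 145]);
translate([547, 271, 346]) cube([84, 1308, 15]);
translate([744, 271, 346]) cube([84, 1308, 15]);
translate([941, 271, 346]) cube([84, 1308, 15]);
translate([1138, 271, 346]) cube([84, 1308, 15]);
translate([1335, 271, 346]) cube([84, 1308, 15]);
translate([1532, 271, 346]) cube([84, 1308, 15]);
translate([1729, 271, 346]) cube([84, 1308, 15]);
translate([1926, 271, 346]) cube([84, 1308, 15]);
translate([2123, 271, 346]) cube([84, 1308, 15]);


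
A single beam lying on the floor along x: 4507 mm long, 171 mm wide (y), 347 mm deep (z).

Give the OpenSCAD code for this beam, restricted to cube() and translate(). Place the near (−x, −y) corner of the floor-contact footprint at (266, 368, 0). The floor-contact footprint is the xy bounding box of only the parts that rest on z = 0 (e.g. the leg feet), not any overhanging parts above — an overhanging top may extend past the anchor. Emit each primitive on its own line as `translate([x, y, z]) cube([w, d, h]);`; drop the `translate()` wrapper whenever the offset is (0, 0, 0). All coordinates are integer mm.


translate([266, 368, 0]) cube([4507, 171, 347]);


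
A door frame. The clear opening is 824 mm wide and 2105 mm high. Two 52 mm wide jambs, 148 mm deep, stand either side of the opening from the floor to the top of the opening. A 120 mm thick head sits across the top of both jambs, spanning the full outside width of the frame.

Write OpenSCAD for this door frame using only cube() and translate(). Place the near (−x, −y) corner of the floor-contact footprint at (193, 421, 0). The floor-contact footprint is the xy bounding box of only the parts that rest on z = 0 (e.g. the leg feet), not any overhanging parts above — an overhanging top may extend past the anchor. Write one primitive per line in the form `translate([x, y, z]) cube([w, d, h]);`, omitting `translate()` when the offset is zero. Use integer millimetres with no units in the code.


translate([193, 421, 0]) cube([52, 148, 2105]);
translate([1069, 421, 0]) cube([52, 148, 2105]);
translate([193, 421, 2105]) cube([928, 148, 120]);


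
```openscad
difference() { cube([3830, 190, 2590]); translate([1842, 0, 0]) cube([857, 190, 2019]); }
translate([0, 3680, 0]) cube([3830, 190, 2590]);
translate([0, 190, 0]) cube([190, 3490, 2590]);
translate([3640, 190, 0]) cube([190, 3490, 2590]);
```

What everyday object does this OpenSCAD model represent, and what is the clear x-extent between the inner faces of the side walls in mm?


A single room. The interior width is 3450 mm.

Four walls enclosing a rectangle with a door in the front wall — a room. Outside width 3830 minus two 190 mm walls gives 3450 mm.


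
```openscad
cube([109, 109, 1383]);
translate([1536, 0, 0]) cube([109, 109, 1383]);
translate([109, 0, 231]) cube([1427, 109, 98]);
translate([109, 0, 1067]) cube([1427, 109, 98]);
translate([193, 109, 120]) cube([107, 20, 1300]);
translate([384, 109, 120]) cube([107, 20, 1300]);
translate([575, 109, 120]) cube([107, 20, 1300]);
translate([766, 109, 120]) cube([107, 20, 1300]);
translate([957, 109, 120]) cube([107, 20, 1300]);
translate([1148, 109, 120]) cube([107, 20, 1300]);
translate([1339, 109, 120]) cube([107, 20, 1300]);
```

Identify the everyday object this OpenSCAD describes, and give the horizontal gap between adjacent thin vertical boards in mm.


A fence section. The picket gap is 84 mm.

Two posts, two rails, 7 pickets — a fence section. Span 1427 mm holds 7 pickets of 107 mm with 8 equal gaps: ⌊(1427 − 7·107) / 8⌋ = 84 mm.


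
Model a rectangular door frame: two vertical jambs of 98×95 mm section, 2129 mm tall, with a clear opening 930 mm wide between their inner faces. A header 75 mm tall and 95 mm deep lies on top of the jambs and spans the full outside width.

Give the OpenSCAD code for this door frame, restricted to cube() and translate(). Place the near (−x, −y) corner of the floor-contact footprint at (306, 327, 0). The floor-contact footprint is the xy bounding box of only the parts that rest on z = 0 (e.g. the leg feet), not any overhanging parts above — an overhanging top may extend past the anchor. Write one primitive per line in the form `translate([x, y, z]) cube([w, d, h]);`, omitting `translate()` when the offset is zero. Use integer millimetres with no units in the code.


translate([306, 327, 0]) cube([98, 95, 2129]);
translate([1334, 327, 0]) cube([98, 95, 2129]);
translate([306, 327, 2129]) cube([1126, 95, 75]);


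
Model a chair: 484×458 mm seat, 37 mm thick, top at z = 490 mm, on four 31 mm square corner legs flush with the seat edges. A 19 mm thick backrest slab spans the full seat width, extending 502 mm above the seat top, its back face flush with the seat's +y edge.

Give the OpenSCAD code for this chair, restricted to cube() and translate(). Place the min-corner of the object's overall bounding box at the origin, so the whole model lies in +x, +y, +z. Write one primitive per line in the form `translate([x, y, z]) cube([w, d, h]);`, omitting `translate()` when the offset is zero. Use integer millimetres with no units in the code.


// leg_h = 490 - 37 = 453
translate([0, 0, 453]) cube([484, 458, 37]);
cube([31, 31, 453]);
translate([453, 0, 0]) cube([31, 31, 453]);
translate([0, 427, 0]) cube([31, 31, 453]);
translate([453, 427, 0]) cube([31, 31, 453]);
translate([0, 439, 490]) cube([484, 19, 502]);


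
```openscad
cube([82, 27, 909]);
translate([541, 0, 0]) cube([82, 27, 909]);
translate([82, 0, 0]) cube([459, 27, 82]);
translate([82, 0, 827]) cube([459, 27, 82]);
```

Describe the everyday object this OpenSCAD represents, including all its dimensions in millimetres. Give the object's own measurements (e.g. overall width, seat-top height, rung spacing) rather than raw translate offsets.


A rectangular picture frame lying in the x–z plane (depth along y). The opening is 459 mm wide (x) by 745 mm tall (z), surrounded by a border 82 mm wide on all four sides. The frame is 27 mm deep and is made of two full-height vertical stiles with two horizontal rails fitted between them.


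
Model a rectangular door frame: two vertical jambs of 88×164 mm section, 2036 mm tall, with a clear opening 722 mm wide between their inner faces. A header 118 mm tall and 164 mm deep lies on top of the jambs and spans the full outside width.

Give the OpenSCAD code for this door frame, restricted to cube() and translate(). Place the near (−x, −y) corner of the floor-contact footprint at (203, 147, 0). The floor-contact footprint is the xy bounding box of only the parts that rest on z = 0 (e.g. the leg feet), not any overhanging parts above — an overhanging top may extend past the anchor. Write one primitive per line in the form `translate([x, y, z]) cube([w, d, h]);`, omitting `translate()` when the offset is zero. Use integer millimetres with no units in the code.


translate([203, 147, 0]) cube([88, 164, 2036]);
translate([1013, 147, 0]) cube([88, 164, 2036]);
translate([203, 147, 2036]) cube([898, 164, 118]);


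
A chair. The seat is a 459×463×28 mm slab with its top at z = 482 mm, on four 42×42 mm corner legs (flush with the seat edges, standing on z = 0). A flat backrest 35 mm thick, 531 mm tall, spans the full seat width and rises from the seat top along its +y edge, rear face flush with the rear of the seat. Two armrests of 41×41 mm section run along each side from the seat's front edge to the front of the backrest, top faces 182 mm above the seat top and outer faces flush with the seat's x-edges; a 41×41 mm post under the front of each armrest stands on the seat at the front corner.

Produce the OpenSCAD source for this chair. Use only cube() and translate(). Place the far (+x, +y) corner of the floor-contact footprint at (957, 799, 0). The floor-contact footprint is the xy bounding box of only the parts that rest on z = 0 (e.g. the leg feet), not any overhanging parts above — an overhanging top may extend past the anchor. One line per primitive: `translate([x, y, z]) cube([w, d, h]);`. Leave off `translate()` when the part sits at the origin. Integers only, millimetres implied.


translate([498, 336, 454]) cube([459, 463, 28]);
translate([498, 336, 0]) cube([42, 42, 454]);
translate([915, 336, 0]) cube([42, 42, 454]);
translate([498, 757, 0]) cube([42, 42, 454]);
translate([915, 757, 0]) cube([42, 42, 454]);
translate([498, 764, 482]) cube([459, 35, 531]);
translate([498, 336, 623]) cube([41, 428, 41]);
translate([916, 336, 623]) cube([41, 428, 41]);
translate([498, 336, 482]) cube([41, 41, 141]);
translate([916, 336, 482]) cube([41, 41, 141]);


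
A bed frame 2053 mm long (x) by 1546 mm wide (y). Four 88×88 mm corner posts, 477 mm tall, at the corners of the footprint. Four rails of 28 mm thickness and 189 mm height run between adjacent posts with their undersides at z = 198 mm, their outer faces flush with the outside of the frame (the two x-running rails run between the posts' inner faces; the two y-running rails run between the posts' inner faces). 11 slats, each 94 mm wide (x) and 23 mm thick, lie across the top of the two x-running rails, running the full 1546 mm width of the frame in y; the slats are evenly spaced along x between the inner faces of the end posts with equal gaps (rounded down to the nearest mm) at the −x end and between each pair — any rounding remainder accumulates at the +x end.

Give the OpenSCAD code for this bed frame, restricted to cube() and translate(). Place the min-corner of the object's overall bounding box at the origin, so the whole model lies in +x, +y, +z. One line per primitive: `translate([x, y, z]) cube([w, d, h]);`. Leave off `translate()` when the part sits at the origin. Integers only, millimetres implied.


cube([88, 88, 477]);
translate([0, 1458, 0]) cube([88, 88, 477]);
translate([1965, 0, 0]) cube([88, 88, 477]);
translate([1965, 1458, 0]) cube([88, 88, 477]);
translate([88, 0, 198]) cube([1877, 28, 189]);
translate([88, 1518, 198]) cube([1877, 28, 189]);
translate([0, 88, 198]) cube([28, 1370, 189]);
translate([2025, 88, 198]) cube([28, 1370, 189]);
translate([158, 0, 387]) cube([94, 1546, 23]);
translate([322, 0, 387]) cube([94, 1546, 23]);
translate([486, 0, 387]) cube([94, 1546, 23]);
translate([650, 0, 387]) cube([94, 1546, 23]);
translate([814, 0, 387]) cube([94, 1546, 23]);
translate([978, 0, 387]) cube([94, 1546, 23]);
translate([1142, 0, 387]) cube([94, 1546, 23]);
translate([1306, 0, 387]) cube([94, 1546, 23]);
translate([1470, 0, 387]) cube([94, 1546, 23]);
translate([1634, 0, 387]) cube([94, 1546, 23]);
translate([1798, 0, 387]) cube([94, 1546, 23]);


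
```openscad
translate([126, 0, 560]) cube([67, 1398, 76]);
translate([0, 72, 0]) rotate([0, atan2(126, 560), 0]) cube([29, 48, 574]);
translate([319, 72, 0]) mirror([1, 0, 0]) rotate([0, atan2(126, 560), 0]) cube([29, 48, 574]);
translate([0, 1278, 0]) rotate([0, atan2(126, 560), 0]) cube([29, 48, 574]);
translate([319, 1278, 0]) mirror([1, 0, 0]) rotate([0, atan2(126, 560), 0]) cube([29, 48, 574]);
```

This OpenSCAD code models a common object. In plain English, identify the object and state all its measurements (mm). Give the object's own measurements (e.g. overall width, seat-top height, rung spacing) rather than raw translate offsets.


A sawhorse. A 67×1398×76 mm beam (x, y, z) sits on two A-frame leg pairs. Each pair is two raked legs of 29×48 mm section (48 mm along y) splaying symmetrically in x. Each leg rises 560 mm vertically over 126 mm of horizontal reach and is 574 mm long along its own axis. Every leg's outer bottom edge rests on the floor and its outer top edge meets a bottom edge of the beam — the left legs (tilting toward +x) meet the beam's −x bottom edge, the right legs (their mirror images, tilting toward −x) meet its +x bottom edge — so the leg tops tuck under the beam, the beam's underside is 560 mm above the floor, and the feet are 319 mm apart outside-to-outside with the beam centred between them. The two leg pairs are set in 72 mm from either end of the beam.


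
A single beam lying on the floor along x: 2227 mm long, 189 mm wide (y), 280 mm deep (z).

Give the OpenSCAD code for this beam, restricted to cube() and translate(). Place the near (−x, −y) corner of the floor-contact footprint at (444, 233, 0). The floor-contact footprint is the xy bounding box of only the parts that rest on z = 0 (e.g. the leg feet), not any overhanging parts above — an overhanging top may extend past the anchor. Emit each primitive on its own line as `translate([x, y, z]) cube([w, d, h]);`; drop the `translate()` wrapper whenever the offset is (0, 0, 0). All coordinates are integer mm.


translate([444, 233, 0]) cube([2227, 189, 280]);


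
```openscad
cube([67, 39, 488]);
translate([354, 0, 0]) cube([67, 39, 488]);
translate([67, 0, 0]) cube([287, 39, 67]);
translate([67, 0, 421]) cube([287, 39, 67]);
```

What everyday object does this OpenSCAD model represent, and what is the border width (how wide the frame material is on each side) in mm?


A picture frame. The border width is 67 mm.

Four thin pieces enclosing a rectangular opening — a picture frame. The two full-height stiles are 488 mm tall; the top rail sits at z = 421 and is 67 mm tall, so the border above the opening is 488 − 421 = 67 mm, matching the stile x-width.


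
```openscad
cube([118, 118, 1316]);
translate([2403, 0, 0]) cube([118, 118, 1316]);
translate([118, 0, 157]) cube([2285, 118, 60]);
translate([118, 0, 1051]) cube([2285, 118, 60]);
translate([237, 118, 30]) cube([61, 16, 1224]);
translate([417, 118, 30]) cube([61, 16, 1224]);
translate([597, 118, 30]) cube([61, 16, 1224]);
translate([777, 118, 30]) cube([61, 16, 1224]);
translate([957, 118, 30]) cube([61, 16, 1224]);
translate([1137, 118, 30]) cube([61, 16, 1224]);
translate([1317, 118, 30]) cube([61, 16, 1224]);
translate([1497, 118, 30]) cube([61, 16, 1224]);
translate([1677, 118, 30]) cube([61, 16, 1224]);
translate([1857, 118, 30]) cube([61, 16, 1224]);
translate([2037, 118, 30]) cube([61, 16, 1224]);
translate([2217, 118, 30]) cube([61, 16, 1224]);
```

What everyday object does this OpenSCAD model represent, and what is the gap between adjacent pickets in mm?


A fence section. The picket gap is 119 mm.

Two posts, two rails, 12 pickets — a fence section. Span 2285 mm holds 12 pickets of 61 mm with 13 equal gaps: ⌊(2285 − 12·61) / 13⌋ = 119 mm.


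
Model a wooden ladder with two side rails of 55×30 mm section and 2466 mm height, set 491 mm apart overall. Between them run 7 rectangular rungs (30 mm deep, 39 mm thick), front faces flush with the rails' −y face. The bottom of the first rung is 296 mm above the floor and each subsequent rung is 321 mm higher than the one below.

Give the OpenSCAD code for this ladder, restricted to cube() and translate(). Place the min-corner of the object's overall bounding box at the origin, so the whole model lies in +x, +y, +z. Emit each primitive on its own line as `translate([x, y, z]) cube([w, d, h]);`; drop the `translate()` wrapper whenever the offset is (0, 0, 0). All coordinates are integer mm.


cube([55, 30, 2466]);
translate([436, 0, 0]) cube([55, 30, 2466]);
translate([55, 0, 296]) cube([381, 30, 39]);
translate([55, 0, 617]) cube([381, 30, 39]);
translate([55, 0, 938]) cube([381, 30, 39]);
translate([55, 0, 1259]) cube([381, 30, 39]);
translate([55, 0, 1580]) cube([381, 30, 39]);
translate([55, 0, 1901]) cube([381, 30, 39]);
translate([55, 0, 2222]) cube([381, 30, 39]);


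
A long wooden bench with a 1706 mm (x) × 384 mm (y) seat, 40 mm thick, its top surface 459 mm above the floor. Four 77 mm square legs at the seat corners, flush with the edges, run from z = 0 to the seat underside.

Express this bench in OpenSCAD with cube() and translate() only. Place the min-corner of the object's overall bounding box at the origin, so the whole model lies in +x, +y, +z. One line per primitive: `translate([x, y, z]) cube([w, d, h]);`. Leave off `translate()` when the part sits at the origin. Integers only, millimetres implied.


translate([0, 0, 419]) cube([1706, 384, 40]);
cube([77, 77, 419]);
translate([0, 307, 0]) cube([77, 77, 419]);
translate([1629, 0, 0]) cube([77, 77, 419]);
translate([1629, 307, 0]) cube([77, 77, 419]);


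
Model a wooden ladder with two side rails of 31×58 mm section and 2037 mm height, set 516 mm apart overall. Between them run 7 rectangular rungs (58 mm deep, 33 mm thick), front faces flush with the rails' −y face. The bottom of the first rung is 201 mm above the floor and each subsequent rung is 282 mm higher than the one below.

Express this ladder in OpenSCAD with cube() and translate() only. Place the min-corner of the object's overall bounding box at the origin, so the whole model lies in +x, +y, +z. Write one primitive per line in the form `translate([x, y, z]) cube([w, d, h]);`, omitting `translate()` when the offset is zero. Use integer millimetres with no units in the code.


cube([31, 58, 2037]);
translate([485, 0, 0]) cube([31, 58, 2037]);
translate([31, 0, 201]) cube([454, 58, 33]);
translate([31, 0, 483]) cube([454, 58, 33]);
translate([31, 0, 765]) cube([454, 58, 33]);
translate([31, 0, 1047]) cube([454, 58, 33]);
translate([31, 0, 1329]) cube([454, 58, 33]);
translate([31, 0, 1611]) cube([454, 58, 33]);
translate([31, 0, 1893]) cube([454, 58, 33]);


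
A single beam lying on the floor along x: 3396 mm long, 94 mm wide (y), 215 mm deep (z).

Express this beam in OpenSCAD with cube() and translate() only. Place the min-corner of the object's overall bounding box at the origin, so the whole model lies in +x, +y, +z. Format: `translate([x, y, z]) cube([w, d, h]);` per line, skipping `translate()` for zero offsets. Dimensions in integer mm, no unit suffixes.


cube([3396, 94, 215]);


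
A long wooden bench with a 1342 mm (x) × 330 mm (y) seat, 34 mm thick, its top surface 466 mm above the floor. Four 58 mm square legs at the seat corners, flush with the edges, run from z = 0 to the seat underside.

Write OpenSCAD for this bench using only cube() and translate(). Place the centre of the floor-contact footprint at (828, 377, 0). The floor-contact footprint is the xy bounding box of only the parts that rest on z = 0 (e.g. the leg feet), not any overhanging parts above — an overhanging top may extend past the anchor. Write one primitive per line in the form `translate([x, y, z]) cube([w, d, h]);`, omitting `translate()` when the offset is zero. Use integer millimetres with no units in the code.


translate([157, 212, 432]) cube([1342, 330, 34]);
translate([157, 212, 0]) cube([58, 58, 432]);
translate([157, 484, 0]) cube([58, 58, 432]);
translate([1441, 212, 0]) cube([58, 58, 432]);
translate([1441, 484, 0]) cube([58, 58, 432]);


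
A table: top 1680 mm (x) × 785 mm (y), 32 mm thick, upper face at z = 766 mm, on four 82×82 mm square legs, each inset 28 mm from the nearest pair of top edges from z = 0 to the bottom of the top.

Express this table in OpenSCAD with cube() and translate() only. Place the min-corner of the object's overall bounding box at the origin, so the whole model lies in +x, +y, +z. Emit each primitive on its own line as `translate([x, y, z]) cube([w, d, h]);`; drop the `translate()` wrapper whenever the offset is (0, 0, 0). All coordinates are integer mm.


translate([0, 0, 734]) cube([1680, 785, 32]);
translate([28, 28, 0]) cube([82, 82, 734]);
translate([1570, 28, 0]) cube([82, 82, 734]);
translate([28, 675, 0]) cube([82, 82, 734]);
translate([1570, 675, 0]) cube([82, 82, 734]);


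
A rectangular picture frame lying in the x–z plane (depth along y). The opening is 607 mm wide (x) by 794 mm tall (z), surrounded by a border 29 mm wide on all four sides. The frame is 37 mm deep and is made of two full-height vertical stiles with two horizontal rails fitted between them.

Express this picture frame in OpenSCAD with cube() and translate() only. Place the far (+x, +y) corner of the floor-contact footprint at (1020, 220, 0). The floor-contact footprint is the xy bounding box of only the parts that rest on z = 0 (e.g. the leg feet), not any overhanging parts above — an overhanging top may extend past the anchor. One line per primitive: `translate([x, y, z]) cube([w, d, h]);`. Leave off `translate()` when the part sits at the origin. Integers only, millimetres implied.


translate([355, 183, 0]) cube([29, 37, 852]);
translate([991, 183, 0]) cube([29, 37, 852]);
translate([384, 183, 0]) cube([607, 37, 29]);
translate([384, 183, 823]) cube([607, 37, 29]);


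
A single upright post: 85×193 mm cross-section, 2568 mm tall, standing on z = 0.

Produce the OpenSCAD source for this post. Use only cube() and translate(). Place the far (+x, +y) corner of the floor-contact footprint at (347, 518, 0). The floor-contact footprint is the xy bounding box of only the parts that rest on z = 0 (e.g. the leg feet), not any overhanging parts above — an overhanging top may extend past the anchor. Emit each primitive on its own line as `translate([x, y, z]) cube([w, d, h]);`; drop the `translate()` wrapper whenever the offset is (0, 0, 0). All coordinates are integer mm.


translate([262, 325, 0]) cube([85, 193, 2568]);


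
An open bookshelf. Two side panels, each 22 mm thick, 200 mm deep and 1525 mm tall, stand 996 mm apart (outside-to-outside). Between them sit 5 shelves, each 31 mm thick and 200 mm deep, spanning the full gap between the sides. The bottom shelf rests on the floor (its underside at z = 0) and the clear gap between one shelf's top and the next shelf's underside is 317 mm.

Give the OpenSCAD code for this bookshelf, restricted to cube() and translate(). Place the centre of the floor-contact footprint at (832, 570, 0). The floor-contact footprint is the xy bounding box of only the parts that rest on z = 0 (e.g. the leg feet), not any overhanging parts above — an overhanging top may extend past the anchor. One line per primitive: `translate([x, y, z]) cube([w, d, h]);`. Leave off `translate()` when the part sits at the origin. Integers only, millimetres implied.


translate([334, 470, 0]) cube([22, 200, 1525]);
translate([1308, 470, 0]) cube([22, 200, 1525]);
translate([356, 470, 0]) cube([952, 200, 31]);
translate([356, 470, 348]) cube([952, 200, 31]);
translate([356, 470, 696]) cube([952, 200, 31]);
translate([356, 470, 1044]) cube([952, 200, 31]);
translate([356, 470, 1392]) cube([952, 200, 31]);


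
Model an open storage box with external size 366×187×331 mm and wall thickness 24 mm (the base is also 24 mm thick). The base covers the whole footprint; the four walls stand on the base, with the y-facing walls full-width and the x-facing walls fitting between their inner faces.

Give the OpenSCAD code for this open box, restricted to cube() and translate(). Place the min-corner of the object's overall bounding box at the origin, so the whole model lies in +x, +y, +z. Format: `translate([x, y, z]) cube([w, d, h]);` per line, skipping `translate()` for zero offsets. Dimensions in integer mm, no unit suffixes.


cube([366, 187, 24]);
translate([0, 0, 24]) cube([366, 24, 307]);
translate([0, 163, 24]) cube([366, 24, 307]);
translate([0, 24, 24]) cube([24, 139, 307]);
translate([342, 24, 24]) cube([24, 139, 307]);


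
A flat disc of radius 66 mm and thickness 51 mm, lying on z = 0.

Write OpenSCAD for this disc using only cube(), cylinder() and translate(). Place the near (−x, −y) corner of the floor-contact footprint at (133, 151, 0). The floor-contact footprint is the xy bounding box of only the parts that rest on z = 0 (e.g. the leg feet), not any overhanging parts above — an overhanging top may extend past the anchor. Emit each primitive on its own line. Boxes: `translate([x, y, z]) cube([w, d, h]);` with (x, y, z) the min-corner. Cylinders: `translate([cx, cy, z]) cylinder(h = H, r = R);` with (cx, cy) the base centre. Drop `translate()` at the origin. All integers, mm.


translate([199, 217, 0]) cylinder(h = 51, r = 66);


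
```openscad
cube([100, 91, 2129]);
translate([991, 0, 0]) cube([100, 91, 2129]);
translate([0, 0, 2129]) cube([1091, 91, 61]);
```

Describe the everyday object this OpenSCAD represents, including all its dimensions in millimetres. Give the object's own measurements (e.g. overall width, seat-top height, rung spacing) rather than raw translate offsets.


A door frame. The clear opening is 891 mm wide and 2129 mm high. Two 100 mm wide jambs, 91 mm deep, stand either side of the opening from the floor to the top of the opening. A 61 mm thick head sits across the top of both jambs, spanning the full outside width of the frame.


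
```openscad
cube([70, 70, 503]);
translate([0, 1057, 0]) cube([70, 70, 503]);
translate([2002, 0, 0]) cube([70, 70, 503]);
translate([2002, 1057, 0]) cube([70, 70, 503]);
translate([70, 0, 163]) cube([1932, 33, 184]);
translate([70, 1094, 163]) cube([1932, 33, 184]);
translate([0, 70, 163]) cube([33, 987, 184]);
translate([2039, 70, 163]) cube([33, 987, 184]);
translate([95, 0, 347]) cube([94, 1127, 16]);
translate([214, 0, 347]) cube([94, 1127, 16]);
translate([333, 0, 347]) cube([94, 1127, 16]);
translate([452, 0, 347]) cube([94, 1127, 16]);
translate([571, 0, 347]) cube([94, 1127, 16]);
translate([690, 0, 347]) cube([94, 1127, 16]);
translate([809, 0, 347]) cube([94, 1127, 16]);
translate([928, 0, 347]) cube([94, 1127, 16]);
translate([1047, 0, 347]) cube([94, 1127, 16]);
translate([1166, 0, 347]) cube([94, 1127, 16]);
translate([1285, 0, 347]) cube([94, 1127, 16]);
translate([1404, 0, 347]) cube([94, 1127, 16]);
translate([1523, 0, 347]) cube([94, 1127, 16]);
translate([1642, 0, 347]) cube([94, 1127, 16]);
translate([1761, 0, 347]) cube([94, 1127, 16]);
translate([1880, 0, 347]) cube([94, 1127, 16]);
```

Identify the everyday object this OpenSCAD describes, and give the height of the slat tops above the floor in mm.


A bed frame. The slat-top height is 363 mm.

Four posts, four rails, and a row of slats — a bed frame. Slats sit on the rails at z = 163 + 184 = 347; with slat thickness 16, the top is 363 mm.


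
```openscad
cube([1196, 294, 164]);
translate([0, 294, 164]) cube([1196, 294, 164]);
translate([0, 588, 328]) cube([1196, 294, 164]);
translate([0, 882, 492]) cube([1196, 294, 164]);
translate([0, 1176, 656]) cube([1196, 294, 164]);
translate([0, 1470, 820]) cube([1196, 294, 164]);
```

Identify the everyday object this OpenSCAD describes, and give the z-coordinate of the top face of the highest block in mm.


A staircase. The total rise is 984 mm.

6 identical blocks, each offset up and back from the previous — a staircase. Each step is 164 mm tall and there are 6 of them, so the total rise is 6 × 164 = 984 mm.


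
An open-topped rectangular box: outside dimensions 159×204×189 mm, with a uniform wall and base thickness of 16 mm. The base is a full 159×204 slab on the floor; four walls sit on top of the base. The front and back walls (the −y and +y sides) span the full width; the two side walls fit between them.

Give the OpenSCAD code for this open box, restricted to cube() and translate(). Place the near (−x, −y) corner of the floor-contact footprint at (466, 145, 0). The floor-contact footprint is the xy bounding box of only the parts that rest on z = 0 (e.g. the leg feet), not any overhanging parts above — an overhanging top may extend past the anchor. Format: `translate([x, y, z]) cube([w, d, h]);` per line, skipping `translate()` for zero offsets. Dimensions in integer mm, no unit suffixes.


translate([466, 145, 0]) cube([159, 204, 16]);
translate([466, 145, 16]) cube([159, 16, 173]);
translate([466, 333, 16]) cube([159, 16, 173]);
translate([466, 161, 16]) cube([16, 172, 173]);
translate([609, 161, 16]) cube([16, 172, 173]);


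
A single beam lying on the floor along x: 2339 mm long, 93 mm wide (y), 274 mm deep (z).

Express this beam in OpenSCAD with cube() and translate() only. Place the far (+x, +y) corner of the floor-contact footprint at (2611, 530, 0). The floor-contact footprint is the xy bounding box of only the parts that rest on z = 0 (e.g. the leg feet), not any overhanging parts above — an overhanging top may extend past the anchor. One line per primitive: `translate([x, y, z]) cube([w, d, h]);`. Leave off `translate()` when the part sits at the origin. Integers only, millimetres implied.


translate([272, 437, 0]) cube([2339, 93, 274]);


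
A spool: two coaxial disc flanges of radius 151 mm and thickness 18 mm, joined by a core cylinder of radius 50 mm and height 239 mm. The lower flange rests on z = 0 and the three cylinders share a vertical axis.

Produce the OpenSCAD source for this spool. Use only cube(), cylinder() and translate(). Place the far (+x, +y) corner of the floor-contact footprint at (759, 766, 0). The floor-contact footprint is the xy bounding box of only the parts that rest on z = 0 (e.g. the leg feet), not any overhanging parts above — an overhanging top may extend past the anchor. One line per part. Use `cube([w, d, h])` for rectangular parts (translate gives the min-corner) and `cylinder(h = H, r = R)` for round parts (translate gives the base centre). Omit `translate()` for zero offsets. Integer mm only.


translate([608, 615, 0]) cylinder(h = 18, r = 151);
translate([608, 615, 18]) cylinder(h = 239, r = 50);
translate([608, 615, 257]) cylinder(h = 18, r = 151);


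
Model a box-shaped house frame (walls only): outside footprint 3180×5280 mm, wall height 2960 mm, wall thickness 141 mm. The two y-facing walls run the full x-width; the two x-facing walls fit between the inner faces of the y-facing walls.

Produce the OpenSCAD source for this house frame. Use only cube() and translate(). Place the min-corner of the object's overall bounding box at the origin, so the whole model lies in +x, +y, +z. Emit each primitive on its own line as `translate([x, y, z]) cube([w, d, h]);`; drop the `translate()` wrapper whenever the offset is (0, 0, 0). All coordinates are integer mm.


cube([3180, 141, 2960]);
translate([0, 5139, 0]) cube([3180, 141, 2960]);
translate([0, 141, 0]) cube([141, 4998, 2960]);
translate([3039, 141, 0]) cube([141, 4998, 2960]);


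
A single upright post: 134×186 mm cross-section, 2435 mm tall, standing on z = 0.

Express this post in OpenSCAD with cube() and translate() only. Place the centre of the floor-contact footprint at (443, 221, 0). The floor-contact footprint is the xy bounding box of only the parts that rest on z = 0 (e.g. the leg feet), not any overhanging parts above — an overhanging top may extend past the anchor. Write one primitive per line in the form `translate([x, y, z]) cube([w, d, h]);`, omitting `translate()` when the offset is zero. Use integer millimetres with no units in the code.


translate([376, 128, 0]) cube([134, 186, 2435]);


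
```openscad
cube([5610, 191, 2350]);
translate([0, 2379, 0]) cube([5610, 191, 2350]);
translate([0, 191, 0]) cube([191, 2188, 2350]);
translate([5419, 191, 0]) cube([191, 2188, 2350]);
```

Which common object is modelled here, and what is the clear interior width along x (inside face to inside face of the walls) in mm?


A house (or room) frame. The interior width is 5228 mm.

Four 2350 mm walls enclosing a rectangle with no floor or roof — a room or house frame. Outside width is 5610 mm and wall thickness is 191 mm, so the interior width is 5610 − 2 × 191 = 5228 mm.


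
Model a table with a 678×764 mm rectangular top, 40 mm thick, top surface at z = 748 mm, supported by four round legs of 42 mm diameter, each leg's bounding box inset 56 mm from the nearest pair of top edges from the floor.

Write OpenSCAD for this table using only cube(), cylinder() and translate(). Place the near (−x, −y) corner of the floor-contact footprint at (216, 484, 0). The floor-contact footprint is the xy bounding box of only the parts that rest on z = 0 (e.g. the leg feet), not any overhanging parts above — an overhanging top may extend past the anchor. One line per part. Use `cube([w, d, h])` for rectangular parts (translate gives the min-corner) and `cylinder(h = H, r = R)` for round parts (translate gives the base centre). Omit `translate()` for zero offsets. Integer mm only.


translate([160, 428, 708]) cube([678, 764, 40]);
translate([237, 505, 0]) cylinder(h = 708, r = 21);
translate([761, 505, 0]) cylinder(h = 708, r = 21);
translate([237, 1115, 0]) cylinder(h = 708, r = 21);
translate([761, 1115, 0]) cylinder(h = 708, r = 21);


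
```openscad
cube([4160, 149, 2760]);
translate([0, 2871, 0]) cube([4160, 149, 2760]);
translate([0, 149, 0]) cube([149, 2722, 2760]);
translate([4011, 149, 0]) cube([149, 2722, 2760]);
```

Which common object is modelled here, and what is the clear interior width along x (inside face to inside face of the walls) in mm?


A house (or room) frame. The interior width is 3862 mm.

Four 2760 mm walls enclosing a rectangle with no floor or roof — a room or house frame. Outside width is 4160 mm and wall thickness is 149 mm, so the interior width is 4160 − 2 × 149 = 3862 mm.


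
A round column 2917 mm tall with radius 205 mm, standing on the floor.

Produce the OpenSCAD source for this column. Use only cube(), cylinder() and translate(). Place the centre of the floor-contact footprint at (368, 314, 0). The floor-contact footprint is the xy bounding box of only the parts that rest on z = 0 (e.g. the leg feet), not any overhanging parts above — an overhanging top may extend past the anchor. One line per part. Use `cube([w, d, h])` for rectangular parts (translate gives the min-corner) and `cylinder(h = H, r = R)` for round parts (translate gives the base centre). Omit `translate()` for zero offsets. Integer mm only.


translate([368, 314, 0]) cylinder(h = 2917, r = 205);


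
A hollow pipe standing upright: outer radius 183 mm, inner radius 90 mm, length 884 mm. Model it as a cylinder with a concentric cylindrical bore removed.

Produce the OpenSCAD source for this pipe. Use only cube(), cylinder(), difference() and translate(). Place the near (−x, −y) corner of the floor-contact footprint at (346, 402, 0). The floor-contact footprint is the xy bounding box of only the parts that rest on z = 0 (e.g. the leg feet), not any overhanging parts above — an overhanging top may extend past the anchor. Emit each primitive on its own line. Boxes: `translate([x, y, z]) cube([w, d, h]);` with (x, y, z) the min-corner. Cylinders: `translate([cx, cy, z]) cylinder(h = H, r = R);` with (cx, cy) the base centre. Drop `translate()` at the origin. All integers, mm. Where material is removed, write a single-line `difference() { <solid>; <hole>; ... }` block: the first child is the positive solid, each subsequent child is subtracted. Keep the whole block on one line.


difference() { translate([529, 585, 0]) cylinder(h = 884, r = 183); translate([529, 585, 0]) cylinder(h = 884, r = 90); }


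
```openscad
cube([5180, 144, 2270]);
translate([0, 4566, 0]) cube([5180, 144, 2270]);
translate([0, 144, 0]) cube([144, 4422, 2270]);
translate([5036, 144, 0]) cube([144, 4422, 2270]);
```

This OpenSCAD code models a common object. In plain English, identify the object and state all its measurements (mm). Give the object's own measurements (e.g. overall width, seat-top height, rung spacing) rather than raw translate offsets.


The wall frame of a small rectangular building: four walls, each 2270 mm tall and 144 mm thick, enclosing a footprint 5180 mm (x) by 4710 mm (y) outside-to-outside, with no floor or roof. The front and back walls (the −y and +y sides) span the full width; the two side walls fit between them.


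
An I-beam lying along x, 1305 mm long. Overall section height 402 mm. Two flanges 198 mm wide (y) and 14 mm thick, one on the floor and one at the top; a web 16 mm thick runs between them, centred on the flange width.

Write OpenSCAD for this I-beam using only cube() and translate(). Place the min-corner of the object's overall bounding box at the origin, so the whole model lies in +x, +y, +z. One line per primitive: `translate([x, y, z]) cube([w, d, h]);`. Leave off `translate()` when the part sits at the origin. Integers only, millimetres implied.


cube([1305, 198, 14]);
translate([0, 91, 14]) cube([1305, 16, 374]);
translate([0, 0, 388]) cube([1305, 198, 14]);


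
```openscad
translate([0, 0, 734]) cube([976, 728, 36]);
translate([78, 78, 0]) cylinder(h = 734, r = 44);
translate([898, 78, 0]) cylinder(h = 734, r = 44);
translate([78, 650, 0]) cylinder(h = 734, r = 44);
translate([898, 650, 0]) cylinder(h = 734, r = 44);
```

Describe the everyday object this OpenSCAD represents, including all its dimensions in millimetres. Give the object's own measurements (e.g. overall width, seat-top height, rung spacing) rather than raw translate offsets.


A table: top 976 mm (x) × 728 mm (y), 36 mm thick, upper face at z = 770 mm, on four round legs of 88 mm diameter, each leg's bounding box inset 34 mm from the nearest pair of top edges from z = 0 to the bottom of the top.


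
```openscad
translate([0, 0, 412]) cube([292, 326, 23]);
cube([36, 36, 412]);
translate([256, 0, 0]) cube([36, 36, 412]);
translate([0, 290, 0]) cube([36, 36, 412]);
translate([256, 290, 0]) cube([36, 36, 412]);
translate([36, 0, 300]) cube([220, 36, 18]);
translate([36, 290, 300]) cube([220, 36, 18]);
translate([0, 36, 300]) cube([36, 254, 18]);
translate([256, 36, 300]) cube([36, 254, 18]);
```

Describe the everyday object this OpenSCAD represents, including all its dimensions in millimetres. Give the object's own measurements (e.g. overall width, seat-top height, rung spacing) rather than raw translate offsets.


A simple wooden stool: a rectangular seat 292 mm (x) by 326 mm (y), 23 mm thick, top face at z = 435 mm, on four square legs, each 36×36 mm in cross-section. The legs rest on z = 0, each flush with a corner of the seat. Four stretchers, 36 mm wide and 18 mm tall, connect adjacent legs with their undersides at z = 300 mm, each running between the inner faces of the legs it joins and aligned with the legs' outer faces on the other axis.
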